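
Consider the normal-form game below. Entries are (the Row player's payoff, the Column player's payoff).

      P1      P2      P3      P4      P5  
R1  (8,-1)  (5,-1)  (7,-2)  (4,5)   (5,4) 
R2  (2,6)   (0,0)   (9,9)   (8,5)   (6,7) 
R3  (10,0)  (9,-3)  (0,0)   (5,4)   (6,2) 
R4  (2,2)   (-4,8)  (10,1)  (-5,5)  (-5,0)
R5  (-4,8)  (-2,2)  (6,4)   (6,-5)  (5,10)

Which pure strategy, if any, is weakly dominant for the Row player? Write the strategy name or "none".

R1 fails to dominate R2 at P3 (7<9).
R2 fails to dominate R1 at P1 (2<8).
R3 fails to dominate R1 at P3 (0<7).
R4 fails to dominate R1 at P1 (2<8).
R5 fails to dominate R1 at P1 (-4<8).
No single strategy dominates all the others.

none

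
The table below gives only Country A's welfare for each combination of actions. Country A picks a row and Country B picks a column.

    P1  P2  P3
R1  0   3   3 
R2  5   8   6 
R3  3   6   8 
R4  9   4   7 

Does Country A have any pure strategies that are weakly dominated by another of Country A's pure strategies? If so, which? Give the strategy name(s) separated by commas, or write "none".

R1

R2 weakly dominates R1 — P1: 5>0, P2: 8>3, P3: 6>3.
R2: no other strategy beats it everywhere (R1 at P1 (5>0); R3 at P1 (5>3); R4 at P2 (8>4)).
Nothing dominates R3: R1 at P1 (3>0); R2 at P3 (8>6); R4 at P2 (6>4).
Nothing dominates R4: R1 at P1 (9>0); R2 at P1 (9>5); R3 at P1 (9>3).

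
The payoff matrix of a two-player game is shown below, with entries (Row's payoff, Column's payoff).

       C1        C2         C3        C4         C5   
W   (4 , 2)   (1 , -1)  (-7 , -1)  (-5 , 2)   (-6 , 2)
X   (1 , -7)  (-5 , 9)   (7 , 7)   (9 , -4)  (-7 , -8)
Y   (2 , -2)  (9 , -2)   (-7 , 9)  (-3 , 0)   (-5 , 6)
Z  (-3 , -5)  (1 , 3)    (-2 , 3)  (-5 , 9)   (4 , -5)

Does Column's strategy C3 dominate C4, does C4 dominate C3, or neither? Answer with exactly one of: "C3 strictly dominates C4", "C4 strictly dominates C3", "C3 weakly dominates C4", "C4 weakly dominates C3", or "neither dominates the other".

Compare C3 to C4 across every action of Row: W: -1<2, X: 7>-4, Y: 9>0, Z: 3<9.
C3 does better at X, Y but worse at W, Z; neither strategy dominates the other.

neither dominates the other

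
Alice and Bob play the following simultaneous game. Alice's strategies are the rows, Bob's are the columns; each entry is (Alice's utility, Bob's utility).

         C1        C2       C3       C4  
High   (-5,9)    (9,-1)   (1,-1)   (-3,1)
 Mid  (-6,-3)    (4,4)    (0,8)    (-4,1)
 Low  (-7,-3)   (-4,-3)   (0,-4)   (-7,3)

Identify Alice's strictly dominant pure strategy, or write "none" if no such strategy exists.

High vs Mid: C1: -5>-6, C2: 9>4, C3: 1>0, C4: -3>-4.
High vs Low: C1: -5>-7, C2: 9>-4, C3: 1>0, C4: -3>-7.
High strictly beats every other strategy against every opponent action, so it is strictly dominant.

High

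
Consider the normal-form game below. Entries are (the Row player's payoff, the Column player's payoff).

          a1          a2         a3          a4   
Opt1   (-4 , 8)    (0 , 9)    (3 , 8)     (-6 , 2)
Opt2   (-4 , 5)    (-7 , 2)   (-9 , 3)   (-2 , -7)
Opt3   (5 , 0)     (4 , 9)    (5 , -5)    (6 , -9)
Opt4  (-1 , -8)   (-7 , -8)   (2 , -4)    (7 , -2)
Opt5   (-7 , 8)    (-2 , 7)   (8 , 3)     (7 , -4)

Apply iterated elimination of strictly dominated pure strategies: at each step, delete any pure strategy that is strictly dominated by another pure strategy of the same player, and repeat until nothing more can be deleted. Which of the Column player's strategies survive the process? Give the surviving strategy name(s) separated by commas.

a1, a2, a3, a4

Row Opt1 is eliminated: Opt3 beats it against every remaining column (a1: 5>-4, a2: 4>0, a3: 5>3, a4: 6>-6).
The Row player's strategy Opt2 is strictly dominated by Opt3 (a1: 5>-4, a2: 4>-7, a3: 5>-9, a4: 6>-2) and is removed.
Among the remaining strategies, none is strictly dominated by another pure strategy of the same player, so the elimination stops.
Surviving strategies — the Row player: {Opt3, Opt4, Opt5}; the Column player: {a1, a2, a3, a4}.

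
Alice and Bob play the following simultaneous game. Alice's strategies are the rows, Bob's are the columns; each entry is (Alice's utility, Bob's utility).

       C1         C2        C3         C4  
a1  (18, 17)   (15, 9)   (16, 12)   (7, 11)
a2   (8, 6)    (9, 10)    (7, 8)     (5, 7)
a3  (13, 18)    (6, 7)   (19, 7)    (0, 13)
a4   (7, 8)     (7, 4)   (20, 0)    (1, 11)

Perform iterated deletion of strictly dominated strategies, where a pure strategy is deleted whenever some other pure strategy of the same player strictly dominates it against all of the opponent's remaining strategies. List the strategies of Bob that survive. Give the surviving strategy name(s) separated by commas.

C1

Alice's strategy a2 is strictly dominated by a1 (C1: 18>8, C2: 15>9, C3: 16>7, C4: 7>5) and is removed.
Bob's strategy C2 is strictly dominated by C1 (a1: 17>9, a3: 18>7, a4: 8>4) and is removed.
Column C3 is eliminated: C1 beats it against every remaining row (a1: 17>12, a3: 18>7, a4: 8>0).
For Alice, a1 strictly dominates a3 on the remaining columns (C1: 18>13, C4: 7>0); eliminate a3.
Row a4 is eliminated: a1 beats it against every remaining column (C1: 18>7, C4: 7>1).
Bob's strategy C4 is strictly dominated by C1 (a1: 17>11) and is removed.
Among the remaining strategies, none is strictly dominated by another pure strategy of the same player, so the elimination stops.
Surviving strategies — Alice: {a1}; Bob: {C1}.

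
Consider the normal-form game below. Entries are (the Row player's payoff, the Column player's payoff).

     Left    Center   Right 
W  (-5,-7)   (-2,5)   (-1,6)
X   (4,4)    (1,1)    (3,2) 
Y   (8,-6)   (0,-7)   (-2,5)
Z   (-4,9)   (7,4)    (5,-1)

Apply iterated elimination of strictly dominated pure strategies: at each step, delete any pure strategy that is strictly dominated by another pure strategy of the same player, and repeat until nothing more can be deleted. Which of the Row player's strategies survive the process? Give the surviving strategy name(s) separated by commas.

X, Y, Z

For the Row player, X strictly dominates W on the remaining columns (Left: 4>-5, Center: 1>-2, Right: 3>-1); eliminate W.
Column Center is eliminated: Left beats it against every remaining row (X: 4>1, Y: -6>-7, Z: 9>4).
Among the remaining strategies, none is strictly dominated by another pure strategy of the same player, so the elimination stops.
Surviving strategies — the Row player: {X, Y, Z}; the Column player: {Left, Right}.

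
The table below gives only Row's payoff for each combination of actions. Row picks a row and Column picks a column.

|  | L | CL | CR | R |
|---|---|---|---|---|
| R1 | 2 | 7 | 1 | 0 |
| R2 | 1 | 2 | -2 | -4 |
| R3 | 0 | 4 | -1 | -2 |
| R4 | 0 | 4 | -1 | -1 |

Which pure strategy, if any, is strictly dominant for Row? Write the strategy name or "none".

R1

R1 vs R2: L: 2>1, CL: 7>2, CR: 1>-2, R: 0>-4.
R1 vs R3: L: 2>0, CL: 7>4, CR: 1>-1, R: 0>-2.
R1 vs R4: L: 2>0, CL: 7>4, CR: 1>-1, R: 0>-1.
R1 strictly beats every other strategy against every opponent action, so it is strictly dominant.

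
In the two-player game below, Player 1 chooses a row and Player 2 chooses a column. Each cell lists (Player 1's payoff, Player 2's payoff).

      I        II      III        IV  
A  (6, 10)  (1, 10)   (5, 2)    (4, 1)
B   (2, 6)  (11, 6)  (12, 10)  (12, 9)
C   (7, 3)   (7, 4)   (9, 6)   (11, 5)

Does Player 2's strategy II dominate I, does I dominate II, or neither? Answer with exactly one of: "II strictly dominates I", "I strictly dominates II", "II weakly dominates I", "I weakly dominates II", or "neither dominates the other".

II weakly dominates I

II's payoffs vs I's, by Player 1's action — A: 10=10, B: 6=6, C: 4>3.
II is at least as good everywhere and strictly better somewhere (tied only at A, B), so II weakly but not strictly dominates I.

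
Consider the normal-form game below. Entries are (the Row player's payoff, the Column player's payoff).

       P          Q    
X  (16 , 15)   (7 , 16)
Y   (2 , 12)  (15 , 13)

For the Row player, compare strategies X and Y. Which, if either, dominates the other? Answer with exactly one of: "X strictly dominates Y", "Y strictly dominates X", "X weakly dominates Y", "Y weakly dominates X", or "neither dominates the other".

neither dominates the other

X's payoffs vs Y's, by the Column player's action — P: 16>2, Q: 7<15.
X does better at P but worse at Q; neither strategy dominates the other.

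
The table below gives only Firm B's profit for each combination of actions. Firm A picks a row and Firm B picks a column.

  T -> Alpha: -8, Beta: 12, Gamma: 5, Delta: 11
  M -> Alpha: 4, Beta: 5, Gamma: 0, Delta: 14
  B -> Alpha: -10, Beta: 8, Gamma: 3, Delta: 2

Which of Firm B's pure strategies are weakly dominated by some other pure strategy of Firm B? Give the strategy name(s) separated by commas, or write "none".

Alpha, Gamma

Alpha: dominated, since Beta does at least as well everywhere (T: 12>-8, M: 5>4, B: 8>-10).
Beta is not dominated — it holds its own against Alpha at T (12>-8); Gamma at T (12>5); Delta at T (12>11).
Gamma: dominated, since Beta does at least as well everywhere (T: 12>5, M: 5>0, B: 8>3).
Delta: no other strategy beats it everywhere (Alpha at T (11>-8); Beta at M (14>5); Gamma at T (11>5)).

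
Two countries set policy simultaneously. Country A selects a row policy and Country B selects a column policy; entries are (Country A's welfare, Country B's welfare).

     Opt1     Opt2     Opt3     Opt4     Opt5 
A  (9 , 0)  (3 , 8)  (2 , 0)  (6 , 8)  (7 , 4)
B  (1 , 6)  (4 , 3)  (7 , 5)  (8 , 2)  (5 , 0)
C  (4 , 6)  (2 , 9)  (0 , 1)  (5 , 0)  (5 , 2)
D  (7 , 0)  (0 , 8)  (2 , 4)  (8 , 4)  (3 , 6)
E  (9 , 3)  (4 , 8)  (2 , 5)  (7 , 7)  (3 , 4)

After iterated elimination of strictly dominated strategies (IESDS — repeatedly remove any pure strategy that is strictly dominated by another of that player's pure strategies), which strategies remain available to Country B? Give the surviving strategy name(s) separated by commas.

Country A's strategy C is strictly dominated by A (Opt1: 9>4, Opt2: 3>2, Opt3: 2>0, Opt4: 6>5, Opt5: 7>5) and is removed.
Column Opt5 is eliminated: Opt2 beats it against every remaining row (A: 8>4, B: 3>0, D: 8>6, E: 8>4).
Among the remaining strategies, none is strictly dominated by another pure strategy of the same player, so the elimination stops.
Surviving strategies — Country A: {A, B, D, E}; Country B: {Opt1, Opt2, Opt3, Opt4}.

Opt1, Opt2, Opt3, Opt4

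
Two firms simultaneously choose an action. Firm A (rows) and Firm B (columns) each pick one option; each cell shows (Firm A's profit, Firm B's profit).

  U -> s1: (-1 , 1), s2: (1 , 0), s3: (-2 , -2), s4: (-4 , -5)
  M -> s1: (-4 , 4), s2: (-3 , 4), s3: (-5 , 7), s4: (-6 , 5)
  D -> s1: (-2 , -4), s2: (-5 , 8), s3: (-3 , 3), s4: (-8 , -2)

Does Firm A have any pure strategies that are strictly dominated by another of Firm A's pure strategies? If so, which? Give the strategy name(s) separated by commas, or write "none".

M, D

Nothing dominates U: M at s1 (-1>-4); D at s1 (-1>-2).
M: dominated, since U does at least as well everywhere (s1: -1>-4, s2: 1>-3, s3: -2>-5, s4: -4>-6).
D: dominated, since U does at least as well everywhere (s1: -1>-2, s2: 1>-5, s3: -2>-3, s4: -4>-8).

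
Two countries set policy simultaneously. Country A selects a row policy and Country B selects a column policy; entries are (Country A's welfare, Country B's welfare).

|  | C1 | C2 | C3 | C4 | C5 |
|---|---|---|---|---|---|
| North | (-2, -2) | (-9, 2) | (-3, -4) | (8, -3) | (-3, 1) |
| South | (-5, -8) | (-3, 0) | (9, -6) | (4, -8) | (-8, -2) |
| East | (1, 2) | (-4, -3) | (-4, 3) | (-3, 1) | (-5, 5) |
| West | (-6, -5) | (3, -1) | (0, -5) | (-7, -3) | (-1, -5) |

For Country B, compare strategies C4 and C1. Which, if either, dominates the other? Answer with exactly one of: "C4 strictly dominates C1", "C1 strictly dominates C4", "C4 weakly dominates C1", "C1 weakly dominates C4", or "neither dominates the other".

neither dominates the other

Compare C4 to C1 across each choice by Country A: North: -3<-2, South: -8=-8, East: 1<2, West: -3>-5.
C4 does better at West but worse at North, East; neither strategy dominates the other.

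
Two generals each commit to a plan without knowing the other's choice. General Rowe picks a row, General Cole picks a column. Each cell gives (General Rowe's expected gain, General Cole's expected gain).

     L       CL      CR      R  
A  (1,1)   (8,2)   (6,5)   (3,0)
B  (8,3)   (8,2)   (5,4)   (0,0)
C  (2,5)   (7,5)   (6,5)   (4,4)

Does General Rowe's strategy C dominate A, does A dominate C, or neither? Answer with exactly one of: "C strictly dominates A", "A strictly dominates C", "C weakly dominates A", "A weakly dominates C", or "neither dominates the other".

neither dominates the other

Compare C to A across every action of General Cole: L: 2>1, CL: 7<8, CR: 6=6, R: 4>3.
C does better at L, R but worse at CL; neither strategy dominates the other.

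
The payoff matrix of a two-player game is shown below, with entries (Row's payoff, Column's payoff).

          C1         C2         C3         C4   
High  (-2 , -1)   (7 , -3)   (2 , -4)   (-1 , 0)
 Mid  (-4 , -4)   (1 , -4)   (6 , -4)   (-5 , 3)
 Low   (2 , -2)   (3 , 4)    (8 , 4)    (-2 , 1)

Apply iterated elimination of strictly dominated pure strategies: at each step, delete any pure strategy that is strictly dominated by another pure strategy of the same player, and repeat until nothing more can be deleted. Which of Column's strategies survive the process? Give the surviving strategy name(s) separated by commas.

For Row, Low strictly dominates Mid on the remaining columns (C1: 2>-4, C2: 3>1, C3: 8>6, C4: -2>-5); eliminate Mid.
For Column, C4 strictly dominates C1 on the remaining rows (High: 0>-1, Low: 1>-2); eliminate C1.
Among the remaining strategies, none is strictly dominated by another pure strategy of the same player, so the elimination stops.
Surviving strategies — Row: {High, Low}; Column: {C2, C3, C4}.

C2, C3, C4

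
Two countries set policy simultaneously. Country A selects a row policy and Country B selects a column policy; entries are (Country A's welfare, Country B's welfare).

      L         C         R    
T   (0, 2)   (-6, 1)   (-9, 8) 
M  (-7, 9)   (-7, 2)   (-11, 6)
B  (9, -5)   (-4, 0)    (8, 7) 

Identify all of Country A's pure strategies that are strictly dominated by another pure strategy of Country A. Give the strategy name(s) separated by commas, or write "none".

T: dominated, since B does at least as well everywhere (L: 9>0, C: -4>-6, R: 8>-9).
T strictly dominates M — L: 0>-7, C: -6>-7, R: -9>-11.
B: no other strategy beats it everywhere (T at L (9>0); M at L (9>-7)).

T, M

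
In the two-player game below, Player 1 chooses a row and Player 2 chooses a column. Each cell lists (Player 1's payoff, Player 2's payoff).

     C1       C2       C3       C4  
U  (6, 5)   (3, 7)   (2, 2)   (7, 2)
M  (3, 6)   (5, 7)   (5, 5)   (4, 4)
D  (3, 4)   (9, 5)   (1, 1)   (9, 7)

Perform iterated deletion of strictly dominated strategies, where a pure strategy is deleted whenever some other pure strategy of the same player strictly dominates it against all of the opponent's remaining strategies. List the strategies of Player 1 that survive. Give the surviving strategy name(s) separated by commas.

D

Column C1 is eliminated: C2 beats it against every remaining row (U: 7>5, M: 7>6, D: 5>4).
Column C3 is eliminated: C2 beats it against every remaining row (U: 7>2, M: 7>5, D: 5>1).
For Player 1, D strictly dominates U on the remaining columns (C2: 9>3, C4: 9>7); eliminate U.
Player 1's strategy M is strictly dominated by D (C2: 9>5, C4: 9>4) and is removed.
Player 2's strategy C2 is strictly dominated by C4 (D: 7>5) and is removed.
Among the remaining strategies, none is strictly dominated by another pure strategy of the same player, so the elimination stops.
Surviving strategies — Player 1: {D}; Player 2: {C4}.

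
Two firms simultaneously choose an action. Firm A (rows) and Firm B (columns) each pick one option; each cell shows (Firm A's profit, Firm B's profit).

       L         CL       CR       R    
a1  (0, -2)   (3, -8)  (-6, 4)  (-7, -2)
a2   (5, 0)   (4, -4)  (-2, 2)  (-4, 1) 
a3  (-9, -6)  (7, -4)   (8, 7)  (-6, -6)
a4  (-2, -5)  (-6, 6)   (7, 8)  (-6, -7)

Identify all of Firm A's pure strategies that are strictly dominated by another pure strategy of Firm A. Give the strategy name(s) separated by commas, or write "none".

a1: dominated, since a2 does at least as well everywhere (L: 5>0, CL: 4>3, CR: -2>-6, R: -4>-7).
a2: no other strategy beats it everywhere (a1 at L (5>0); a3 at L (5>-9); a4 at L (5>-2)).
Nothing dominates a3: a1 at CL (7>3); a2 at CL (7>4); a4 at CL (7>-6).
a4: no other strategy beats it everywhere (a1 at CR (7>-6); a2 at CR (7>-2); a3 at L (-2>-9)).

a1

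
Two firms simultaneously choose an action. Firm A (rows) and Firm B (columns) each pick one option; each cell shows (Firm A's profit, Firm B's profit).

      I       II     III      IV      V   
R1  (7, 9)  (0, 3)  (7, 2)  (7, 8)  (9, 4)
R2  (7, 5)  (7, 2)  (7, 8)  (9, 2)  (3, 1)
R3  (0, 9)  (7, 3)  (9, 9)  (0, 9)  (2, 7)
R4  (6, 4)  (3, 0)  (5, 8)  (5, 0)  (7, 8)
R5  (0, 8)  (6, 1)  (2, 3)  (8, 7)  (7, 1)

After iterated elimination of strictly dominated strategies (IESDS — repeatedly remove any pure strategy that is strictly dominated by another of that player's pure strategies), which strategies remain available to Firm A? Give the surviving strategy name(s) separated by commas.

For Firm B, I strictly dominates II on the remaining rows (R1: 9>3, R2: 5>2, R3: 9>3, R4: 4>0, R5: 8>1); eliminate II.
For Firm A, R1 strictly dominates R4 on the remaining columns (I: 7>6, III: 7>5, IV: 7>5, V: 9>7); eliminate R4.
For Firm B, I strictly dominates V on the remaining rows (R1: 9>4, R2: 5>1, R3: 9>7, R5: 8>1); eliminate V.
For Firm A, R2 strictly dominates R5 on the remaining columns (I: 7>0, III: 7>2, IV: 9>8); eliminate R5.
Among the remaining strategies, none is strictly dominated by another pure strategy of the same player, so the elimination stops.
Surviving strategies — Firm A: {R1, R2, R3}; Firm B: {I, III, IV}.

R1, R2, R3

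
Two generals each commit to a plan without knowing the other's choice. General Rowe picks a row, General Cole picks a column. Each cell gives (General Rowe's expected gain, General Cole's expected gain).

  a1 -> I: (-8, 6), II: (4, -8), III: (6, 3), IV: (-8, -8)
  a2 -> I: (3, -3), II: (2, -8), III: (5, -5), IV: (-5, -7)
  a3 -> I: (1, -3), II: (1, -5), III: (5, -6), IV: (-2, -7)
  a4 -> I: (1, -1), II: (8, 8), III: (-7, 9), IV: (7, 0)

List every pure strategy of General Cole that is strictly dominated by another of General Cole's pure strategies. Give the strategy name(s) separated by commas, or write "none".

I is not dominated — it holds its own against II at a1 (6>-8); III at a1 (6>3); IV at a1 (6>-8).
II: no other strategy beats it everywhere (I at a4 (8>-1); III at a3 (-5>-6); IV at a1 (-8=-8)).
III is not dominated — it holds its own against I at a4 (9>-1); II at a1 (3>-8); IV at a1 (3>-8).
IV is strictly dominated by III (a1: 3>-8, a2: -5>-7, a3: -6>-7, a4: 9>0).

IV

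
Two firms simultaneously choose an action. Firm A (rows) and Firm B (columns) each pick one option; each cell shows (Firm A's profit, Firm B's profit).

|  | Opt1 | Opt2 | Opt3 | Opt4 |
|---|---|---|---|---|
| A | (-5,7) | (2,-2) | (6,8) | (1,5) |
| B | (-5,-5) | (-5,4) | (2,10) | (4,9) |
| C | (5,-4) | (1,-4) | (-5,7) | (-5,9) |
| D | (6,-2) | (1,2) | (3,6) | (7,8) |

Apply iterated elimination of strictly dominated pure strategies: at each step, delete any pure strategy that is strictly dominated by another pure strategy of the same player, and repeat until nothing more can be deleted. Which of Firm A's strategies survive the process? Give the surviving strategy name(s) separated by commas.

A, D

Firm A's strategy B is strictly dominated by D (Opt1: 6>-5, Opt2: 1>-5, Opt3: 3>2, Opt4: 7>4) and is removed.
Column Opt1 is eliminated: Opt3 beats it against every remaining row (A: 8>7, C: 7>-4, D: 6>-2).
Firm A's strategy C is strictly dominated by A (Opt2: 2>1, Opt3: 6>-5, Opt4: 1>-5) and is removed.
For Firm B, Opt3 strictly dominates Opt2 on the remaining rows (A: 8>-2, D: 6>2); eliminate Opt2.
Among the remaining strategies, none is strictly dominated by another pure strategy of the same player, so the elimination stops.
Surviving strategies — Firm A: {A, D}; Firm B: {Opt3, Opt4}.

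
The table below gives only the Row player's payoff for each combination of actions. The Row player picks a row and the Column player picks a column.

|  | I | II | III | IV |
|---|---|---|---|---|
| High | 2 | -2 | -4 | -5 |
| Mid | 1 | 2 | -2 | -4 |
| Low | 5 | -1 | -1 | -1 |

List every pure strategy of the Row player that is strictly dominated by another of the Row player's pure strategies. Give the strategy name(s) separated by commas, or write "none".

High

Low strictly dominates High — I: 5>2, II: -1>-2, III: -1>-4, IV: -1>-5.
Mid: no other strategy beats it everywhere (High at II (2>-2); Low at II (2>-1)).
Low is not dominated — it holds its own against High at I (5>2); Mid at I (5>1).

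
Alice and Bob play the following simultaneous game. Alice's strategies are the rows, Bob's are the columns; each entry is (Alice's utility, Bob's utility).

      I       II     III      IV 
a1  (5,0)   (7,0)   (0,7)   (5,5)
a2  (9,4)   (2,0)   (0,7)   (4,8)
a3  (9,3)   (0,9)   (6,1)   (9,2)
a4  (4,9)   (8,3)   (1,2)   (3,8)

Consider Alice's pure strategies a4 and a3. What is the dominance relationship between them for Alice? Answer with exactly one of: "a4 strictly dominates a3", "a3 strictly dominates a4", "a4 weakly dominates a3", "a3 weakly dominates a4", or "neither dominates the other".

neither dominates the other

Compare a4 to a3 across each choice by Bob: I: 4<9, II: 8>0, III: 1<6, IV: 3<9.
a4 does better at II but worse at I, III, IV; neither strategy dominates the other.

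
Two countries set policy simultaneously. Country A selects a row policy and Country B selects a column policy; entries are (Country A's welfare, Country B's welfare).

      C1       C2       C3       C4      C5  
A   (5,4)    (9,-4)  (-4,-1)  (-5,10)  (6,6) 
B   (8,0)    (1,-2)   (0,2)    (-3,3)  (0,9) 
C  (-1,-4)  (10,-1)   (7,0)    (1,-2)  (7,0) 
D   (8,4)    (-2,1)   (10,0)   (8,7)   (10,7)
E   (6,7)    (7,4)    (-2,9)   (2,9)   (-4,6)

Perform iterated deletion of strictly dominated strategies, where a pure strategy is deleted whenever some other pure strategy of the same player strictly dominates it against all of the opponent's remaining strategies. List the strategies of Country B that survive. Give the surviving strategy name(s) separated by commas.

C4, C5

Country B's strategy C1 is strictly dominated by C4 (A: 10>4, B: 3>0, C: -2>-4, D: 7>4, E: 9>7) and is removed.
Row A is eliminated: C beats it against every remaining column (C2: 10>9, C3: 7>-4, C4: 1>-5, C5: 7>6).
For Country A, C strictly dominates B on the remaining columns (C2: 10>1, C3: 7>0, C4: 1>-3, C5: 7>0); eliminate B.
Country B's strategy C2 is strictly dominated by C5 (C: 0>-1, D: 7>1, E: 6>4) and is removed.
Row C is eliminated: D beats it against every remaining column (C3: 10>7, C4: 8>1, C5: 10>7).
For Country A, D strictly dominates E on the remaining columns (C3: 10>-2, C4: 8>2, C5: 10>-4); eliminate E.
Country B's strategy C3 is strictly dominated by C4 (D: 7>0) and is removed.
Among the remaining strategies, none is strictly dominated by another pure strategy of the same player, so the elimination stops.
Surviving strategies — Country A: {D}; Country B: {C4, C5}.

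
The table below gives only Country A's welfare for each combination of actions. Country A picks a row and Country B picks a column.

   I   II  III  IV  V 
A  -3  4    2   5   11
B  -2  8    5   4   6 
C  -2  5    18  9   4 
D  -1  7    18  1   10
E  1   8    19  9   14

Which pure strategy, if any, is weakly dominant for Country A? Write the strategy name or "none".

E

E vs A: I: 1>-3, II: 8>4, III: 19>2, IV: 9>5, V: 14>11.
E vs B: I: 1>-2, II: 8=8, III: 19>5, IV: 9>4, V: 14>6.
E vs C: I: 1>-2, II: 8>5, III: 19>18, IV: 9=9, V: 14>4.
E vs D: I: 1>-1, II: 8>7, III: 19>18, IV: 9>1, V: 14>10.
E is at least as good as every other strategy against every opponent action, so it is weakly dominant.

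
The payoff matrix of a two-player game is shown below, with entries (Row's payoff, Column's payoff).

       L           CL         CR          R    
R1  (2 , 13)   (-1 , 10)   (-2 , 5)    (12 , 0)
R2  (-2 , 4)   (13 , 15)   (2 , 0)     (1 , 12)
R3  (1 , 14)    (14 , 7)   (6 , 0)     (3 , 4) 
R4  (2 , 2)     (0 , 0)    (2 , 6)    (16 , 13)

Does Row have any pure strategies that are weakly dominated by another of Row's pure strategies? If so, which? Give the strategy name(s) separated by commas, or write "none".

R1, R2

R1 is weakly dominated by R4 (L: 2=2, CL: 0>-1, CR: 2>-2, R: 16>12).
R2 is weakly dominated by R3 (L: 1>-2, CL: 14>13, CR: 6>2, R: 3>1).
R3: no other strategy beats it everywhere (R1 at CL (14>-1); R2 at L (1>-2); R4 at CL (14>0)).
Nothing dominates R4: R1 at CL (0>-1); R2 at L (2>-2); R3 at L (2>1).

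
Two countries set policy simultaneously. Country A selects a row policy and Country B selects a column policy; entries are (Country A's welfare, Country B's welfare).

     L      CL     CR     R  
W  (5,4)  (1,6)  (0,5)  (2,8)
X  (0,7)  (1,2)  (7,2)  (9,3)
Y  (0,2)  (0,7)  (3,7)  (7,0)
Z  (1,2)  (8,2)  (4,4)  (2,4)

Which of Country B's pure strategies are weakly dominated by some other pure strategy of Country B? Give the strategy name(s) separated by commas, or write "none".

none

Nothing dominates L: CL at X (7>2); CR at X (7>2); R at X (7>3).
CL: no other strategy beats it everywhere (L at W (6>4); CR at W (6>5); R at Y (7>0)).
CR: no other strategy beats it everywhere (L at W (5>4); CL at Z (4>2); R at Y (7>0)).
Nothing dominates R: L at W (8>4); CL at W (8>6); CR at W (8>5).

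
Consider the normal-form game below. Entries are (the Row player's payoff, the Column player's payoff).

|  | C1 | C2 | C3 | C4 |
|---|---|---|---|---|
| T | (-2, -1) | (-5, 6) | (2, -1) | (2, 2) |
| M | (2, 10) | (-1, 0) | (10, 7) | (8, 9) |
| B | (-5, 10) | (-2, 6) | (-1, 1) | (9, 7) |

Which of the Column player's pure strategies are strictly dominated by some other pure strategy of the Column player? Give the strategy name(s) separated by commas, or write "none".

C3

Nothing dominates C1: C2 at M (10>0); C3 at T (-1=-1); C4 at M (10>9).
C2 is not dominated — it holds its own against C1 at T (6>-1); C3 at T (6>-1); C4 at T (6>2).
C3: dominated, since C4 does at least as well everywhere (T: 2>-1, M: 9>7, B: 7>1).
C4: no other strategy beats it everywhere (C1 at T (2>-1); C2 at M (9>0); C3 at T (2>-1)).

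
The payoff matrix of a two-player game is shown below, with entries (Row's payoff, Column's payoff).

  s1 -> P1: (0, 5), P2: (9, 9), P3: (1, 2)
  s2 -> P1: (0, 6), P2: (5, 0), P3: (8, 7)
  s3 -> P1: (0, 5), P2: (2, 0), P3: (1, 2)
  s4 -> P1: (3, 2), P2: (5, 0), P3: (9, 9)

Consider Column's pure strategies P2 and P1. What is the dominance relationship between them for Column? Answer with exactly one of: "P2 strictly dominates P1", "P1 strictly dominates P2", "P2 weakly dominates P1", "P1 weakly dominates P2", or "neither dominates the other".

neither dominates the other

Compare P2 to P1 across each opponent action: s1: 9>5, s2: 0<6, s3: 0<5, s4: 0<2.
P2 does better at s1 but worse at s2, s3, s4; neither strategy dominates the other.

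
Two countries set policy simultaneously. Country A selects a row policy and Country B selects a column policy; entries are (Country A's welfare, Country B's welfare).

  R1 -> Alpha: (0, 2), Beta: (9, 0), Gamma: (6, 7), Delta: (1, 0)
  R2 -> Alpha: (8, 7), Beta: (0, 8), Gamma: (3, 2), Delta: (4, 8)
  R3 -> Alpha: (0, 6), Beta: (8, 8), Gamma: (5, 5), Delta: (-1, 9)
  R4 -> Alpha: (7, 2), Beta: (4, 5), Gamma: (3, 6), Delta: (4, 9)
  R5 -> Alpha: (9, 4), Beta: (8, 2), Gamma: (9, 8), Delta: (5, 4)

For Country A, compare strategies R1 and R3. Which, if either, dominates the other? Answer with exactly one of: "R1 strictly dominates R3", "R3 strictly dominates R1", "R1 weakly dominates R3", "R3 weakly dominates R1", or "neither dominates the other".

R1 weakly dominates R3

Compare R1 to R3 across each choice by Country B: Alpha: 0=0, Beta: 9>8, Gamma: 6>5, Delta: 1>-1.
R1 is at least as good everywhere and strictly better somewhere (tied only at Alpha), so R1 weakly but not strictly dominates R3.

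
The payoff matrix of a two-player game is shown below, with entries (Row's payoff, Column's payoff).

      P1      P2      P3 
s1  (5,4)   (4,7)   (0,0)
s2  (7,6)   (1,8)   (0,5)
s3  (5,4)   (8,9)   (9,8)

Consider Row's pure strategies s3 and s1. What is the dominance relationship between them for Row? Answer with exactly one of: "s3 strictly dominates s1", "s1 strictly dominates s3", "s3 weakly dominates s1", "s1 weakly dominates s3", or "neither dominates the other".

s3 weakly dominates s1

Compare s3 to s1 across each choice by Column: P1: 5=5, P2: 8>4, P3: 9>0.
s3 is at least as good everywhere and strictly better somewhere (tied only at P1), so s3 weakly but not strictly dominates s1.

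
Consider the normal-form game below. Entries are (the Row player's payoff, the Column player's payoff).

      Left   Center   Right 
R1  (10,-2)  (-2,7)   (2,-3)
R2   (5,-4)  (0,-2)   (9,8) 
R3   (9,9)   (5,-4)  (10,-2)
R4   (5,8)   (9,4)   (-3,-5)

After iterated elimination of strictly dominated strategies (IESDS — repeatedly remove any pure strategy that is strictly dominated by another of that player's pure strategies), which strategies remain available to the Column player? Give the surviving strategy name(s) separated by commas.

The Row player's strategy R2 is strictly dominated by R3 (Left: 9>5, Center: 5>0, Right: 10>9) and is removed.
For the Column player, Left strictly dominates Right on the remaining rows (R1: -2>-3, R3: 9>-2, R4: 8>-5); eliminate Right.
Among the remaining strategies, none is strictly dominated by another pure strategy of the same player, so the elimination stops.
Surviving strategies — the Row player: {R1, R3, R4}; the Column player: {Left, Center}.

Left, Center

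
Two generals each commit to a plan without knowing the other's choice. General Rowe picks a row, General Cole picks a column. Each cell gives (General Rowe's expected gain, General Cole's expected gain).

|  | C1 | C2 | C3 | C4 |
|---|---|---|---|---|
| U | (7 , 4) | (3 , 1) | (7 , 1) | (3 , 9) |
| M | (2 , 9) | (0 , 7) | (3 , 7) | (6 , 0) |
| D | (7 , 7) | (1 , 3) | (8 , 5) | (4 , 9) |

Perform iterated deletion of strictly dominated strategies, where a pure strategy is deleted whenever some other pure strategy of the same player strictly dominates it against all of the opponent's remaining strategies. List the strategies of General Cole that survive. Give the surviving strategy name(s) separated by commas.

General Cole's strategy C2 is strictly dominated by C1 (U: 4>1, M: 9>7, D: 7>3) and is removed.
Column C3 is eliminated: C1 beats it against every remaining row (U: 4>1, M: 9>7, D: 7>5).
Among the remaining strategies, none is strictly dominated by another pure strategy of the same player, so the elimination stops.
Surviving strategies — General Rowe: {U, M, D}; General Cole: {C1, C4}.

C1, C4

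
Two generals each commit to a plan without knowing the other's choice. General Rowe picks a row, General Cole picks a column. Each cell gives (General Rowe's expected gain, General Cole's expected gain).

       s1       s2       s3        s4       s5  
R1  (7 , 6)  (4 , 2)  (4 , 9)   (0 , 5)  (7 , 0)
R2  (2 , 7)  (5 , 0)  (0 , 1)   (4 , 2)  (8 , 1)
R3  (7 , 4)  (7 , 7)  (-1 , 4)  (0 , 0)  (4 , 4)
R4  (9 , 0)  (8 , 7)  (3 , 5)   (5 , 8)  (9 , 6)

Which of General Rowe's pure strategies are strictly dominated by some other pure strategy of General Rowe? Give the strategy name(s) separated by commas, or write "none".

R2, R3

R1 is not dominated — it holds its own against R2 at s1 (7>2); R3 at s1 (7=7); R4 at s3 (4>3).
R4 strictly dominates R2 — s1: 9>2, s2: 8>5, s3: 3>0, s4: 5>4, s5: 9>8.
R3 is strictly dominated by R4 (s1: 9>7, s2: 8>7, s3: 3>-1, s4: 5>0, s5: 9>4).
R4 is not dominated — it holds its own against R1 at s1 (9>7); R2 at s1 (9>2); R3 at s1 (9>7).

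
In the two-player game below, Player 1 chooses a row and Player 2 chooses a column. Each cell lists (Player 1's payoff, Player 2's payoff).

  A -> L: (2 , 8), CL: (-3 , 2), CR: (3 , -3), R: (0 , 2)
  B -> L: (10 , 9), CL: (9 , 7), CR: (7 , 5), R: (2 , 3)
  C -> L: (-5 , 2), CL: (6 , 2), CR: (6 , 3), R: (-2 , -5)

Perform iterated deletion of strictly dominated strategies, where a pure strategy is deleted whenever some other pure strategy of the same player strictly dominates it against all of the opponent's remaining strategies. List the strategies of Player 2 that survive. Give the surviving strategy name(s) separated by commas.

Player 1's strategy A is strictly dominated by B (L: 10>2, CL: 9>-3, CR: 7>3, R: 2>0) and is removed.
For Player 1, B strictly dominates C on the remaining columns (L: 10>-5, CL: 9>6, CR: 7>6, R: 2>-2); eliminate C.
For Player 2, L strictly dominates CL on the remaining rows (B: 9>7); eliminate CL.
For Player 2, L strictly dominates CR on the remaining rows (B: 9>5); eliminate CR.
For Player 2, L strictly dominates R on the remaining rows (B: 9>3); eliminate R.
Among the remaining strategies, none is strictly dominated by another pure strategy of the same player, so the elimination stops.
Surviving strategies — Player 1: {B}; Player 2: {L}.

L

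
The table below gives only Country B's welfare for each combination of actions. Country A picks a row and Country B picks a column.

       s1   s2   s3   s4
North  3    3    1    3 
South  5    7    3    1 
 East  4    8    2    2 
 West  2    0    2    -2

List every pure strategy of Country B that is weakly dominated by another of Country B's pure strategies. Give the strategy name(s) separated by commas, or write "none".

s3, s4

s1 is not dominated — it holds its own against s2 at West (2>0); s3 at North (3>1); s4 at South (5>1).
Nothing dominates s2: s1 at South (7>5); s3 at North (3>1); s4 at South (7>1).
s3: dominated, since s1 does at least as well everywhere (North: 3>1, South: 5>3, East: 4>2, West: 2=2).
s4 is weakly dominated by s1 (North: 3=3, South: 5>1, East: 4>2, West: 2>-2).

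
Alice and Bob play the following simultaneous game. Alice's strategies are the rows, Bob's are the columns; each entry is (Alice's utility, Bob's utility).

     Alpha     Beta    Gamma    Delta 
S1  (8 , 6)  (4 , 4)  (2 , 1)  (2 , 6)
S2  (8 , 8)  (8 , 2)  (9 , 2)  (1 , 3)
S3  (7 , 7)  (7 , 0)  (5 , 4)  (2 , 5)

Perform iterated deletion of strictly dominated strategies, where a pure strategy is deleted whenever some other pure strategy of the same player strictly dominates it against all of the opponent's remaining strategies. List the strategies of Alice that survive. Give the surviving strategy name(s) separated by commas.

Column Beta is eliminated: Alpha beats it against every remaining row (S1: 6>4, S2: 8>2, S3: 7>0).
Bob's strategy Gamma is strictly dominated by Alpha (S1: 6>1, S2: 8>2, S3: 7>4) and is removed.
Among the remaining strategies, none is strictly dominated by another pure strategy of the same player, so the elimination stops.
Surviving strategies — Alice: {S1, S2, S3}; Bob: {Alpha, Delta}.

S1, S2, S3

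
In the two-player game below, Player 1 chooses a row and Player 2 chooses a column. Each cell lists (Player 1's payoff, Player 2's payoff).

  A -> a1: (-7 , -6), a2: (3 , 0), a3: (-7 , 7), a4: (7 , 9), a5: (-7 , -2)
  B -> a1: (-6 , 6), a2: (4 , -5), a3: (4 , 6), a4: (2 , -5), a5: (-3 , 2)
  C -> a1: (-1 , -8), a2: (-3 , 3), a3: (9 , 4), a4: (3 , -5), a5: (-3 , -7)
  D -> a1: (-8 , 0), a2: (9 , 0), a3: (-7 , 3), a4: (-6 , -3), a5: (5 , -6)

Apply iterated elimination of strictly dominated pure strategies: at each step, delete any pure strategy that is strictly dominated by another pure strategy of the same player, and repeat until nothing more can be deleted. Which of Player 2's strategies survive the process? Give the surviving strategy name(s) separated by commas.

Player 2's strategy a2 is strictly dominated by a3 (A: 7>0, B: 6>-5, C: 4>3, D: 3>0) and is removed.
Player 2's strategy a5 is strictly dominated by a3 (A: 7>-2, B: 6>2, C: 4>-7, D: 3>-6) and is removed.
Row B is eliminated: C beats it against every remaining column (a1: -1>-6, a3: 9>4, a4: 3>2).
Player 1's strategy D is strictly dominated by C (a1: -1>-8, a3: 9>-7, a4: 3>-6) and is removed.
Column a1 is eliminated: a3 beats it against every remaining row (A: 7>-6, C: 4>-8).
Among the remaining strategies, none is strictly dominated by another pure strategy of the same player, so the elimination stops.
Surviving strategies — Player 1: {A, C}; Player 2: {a3, a4}.

a3, a4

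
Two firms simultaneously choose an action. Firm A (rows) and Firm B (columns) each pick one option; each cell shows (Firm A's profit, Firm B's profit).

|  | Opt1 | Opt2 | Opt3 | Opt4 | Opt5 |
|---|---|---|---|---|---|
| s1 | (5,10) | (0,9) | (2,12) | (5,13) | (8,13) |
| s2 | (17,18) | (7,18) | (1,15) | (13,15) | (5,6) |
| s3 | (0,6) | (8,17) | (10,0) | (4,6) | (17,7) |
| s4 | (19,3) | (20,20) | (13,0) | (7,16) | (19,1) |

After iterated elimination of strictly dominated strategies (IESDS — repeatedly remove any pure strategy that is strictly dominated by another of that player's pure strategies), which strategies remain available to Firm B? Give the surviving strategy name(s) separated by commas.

For Firm A, s4 strictly dominates s1 on the remaining columns (Opt1: 19>5, Opt2: 20>0, Opt3: 13>2, Opt4: 7>5, Opt5: 19>8); eliminate s1.
Firm A's strategy s3 is strictly dominated by s4 (Opt1: 19>0, Opt2: 20>8, Opt3: 13>10, Opt4: 7>4, Opt5: 19>17) and is removed.
For Firm B, Opt1 strictly dominates Opt3 on the remaining rows (s2: 18>15, s4: 3>0); eliminate Opt3.
Firm B's strategy Opt4 is strictly dominated by Opt2 (s2: 18>15, s4: 20>16) and is removed.
Firm A's strategy s2 is strictly dominated by s4 (Opt1: 19>17, Opt2: 20>7, Opt5: 19>5) and is removed.
For Firm B, Opt2 strictly dominates Opt1 on the remaining rows (s4: 20>3); eliminate Opt1.
For Firm B, Opt2 strictly dominates Opt5 on the remaining rows (s4: 20>1); eliminate Opt5.
Among the remaining strategies, none is strictly dominated by another pure strategy of the same player, so the elimination stops.
Surviving strategies — Firm A: {s4}; Firm B: {Opt2}.

Opt2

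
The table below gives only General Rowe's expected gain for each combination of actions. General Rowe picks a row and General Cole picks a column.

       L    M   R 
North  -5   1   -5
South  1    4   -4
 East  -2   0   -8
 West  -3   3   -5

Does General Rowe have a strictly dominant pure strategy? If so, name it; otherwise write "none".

South

South vs North: L: 1>-5, M: 4>1, R: -4>-5.
South vs East: L: 1>-2, M: 4>0, R: -4>-8.
South vs West: L: 1>-3, M: 4>3, R: -4>-5.
South strictly beats every other strategy against every opponent action, so it is strictly dominant.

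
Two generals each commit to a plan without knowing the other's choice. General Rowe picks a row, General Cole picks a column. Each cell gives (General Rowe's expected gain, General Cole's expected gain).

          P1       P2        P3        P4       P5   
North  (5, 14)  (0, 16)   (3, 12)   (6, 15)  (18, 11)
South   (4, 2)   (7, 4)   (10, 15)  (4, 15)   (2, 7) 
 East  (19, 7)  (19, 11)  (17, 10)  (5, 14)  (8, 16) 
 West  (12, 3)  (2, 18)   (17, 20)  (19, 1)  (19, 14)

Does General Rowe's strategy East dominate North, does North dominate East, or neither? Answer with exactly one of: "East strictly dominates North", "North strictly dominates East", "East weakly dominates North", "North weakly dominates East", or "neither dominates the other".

Compare East to North across each choice by General Cole: P1: 19>5, P2: 19>0, P3: 17>3, P4: 5<6, P5: 8<18.
East does better at P1, P2, P3 but worse at P4, P5; neither strategy dominates the other.

neither dominates the other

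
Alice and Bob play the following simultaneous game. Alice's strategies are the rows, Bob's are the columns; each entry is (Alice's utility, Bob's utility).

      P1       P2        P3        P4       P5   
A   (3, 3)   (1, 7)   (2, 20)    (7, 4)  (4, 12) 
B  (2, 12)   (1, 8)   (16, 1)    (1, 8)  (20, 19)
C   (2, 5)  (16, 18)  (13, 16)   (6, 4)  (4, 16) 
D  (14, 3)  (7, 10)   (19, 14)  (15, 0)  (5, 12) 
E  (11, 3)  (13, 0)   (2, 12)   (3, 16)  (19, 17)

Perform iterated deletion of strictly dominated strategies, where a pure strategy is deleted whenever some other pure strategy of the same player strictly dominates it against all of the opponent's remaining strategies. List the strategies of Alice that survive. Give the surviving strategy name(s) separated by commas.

For Alice, D strictly dominates A on the remaining columns (P1: 14>3, P2: 7>1, P3: 19>2, P4: 15>7, P5: 5>4); eliminate A.
For Bob, P5 strictly dominates P1 on the remaining rows (B: 19>12, C: 16>5, D: 12>3, E: 17>3); eliminate P1.
Bob's strategy P4 is strictly dominated by P5 (B: 19>8, C: 16>4, D: 12>0, E: 17>16) and is removed.
Among the remaining strategies, none is strictly dominated by another pure strategy of the same player, so the elimination stops.
Surviving strategies — Alice: {B, C, D, E}; Bob: {P2, P3, P5}.

B, C, D, E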